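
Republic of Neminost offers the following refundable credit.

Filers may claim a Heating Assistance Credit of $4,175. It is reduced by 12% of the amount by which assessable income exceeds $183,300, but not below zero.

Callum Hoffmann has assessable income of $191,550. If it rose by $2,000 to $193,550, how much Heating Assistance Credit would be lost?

$240

At $191,550 — 12% of the $8,250 excess over $183,300 is $990; credit = $4,175 − $990 = $3,185.
At $193,550 — 12% of the $10,250 excess over $183,300 is $1,230; credit = $4,175 − $1,230 = $2,945.
Lost: $3,185 − $2,945 = $240.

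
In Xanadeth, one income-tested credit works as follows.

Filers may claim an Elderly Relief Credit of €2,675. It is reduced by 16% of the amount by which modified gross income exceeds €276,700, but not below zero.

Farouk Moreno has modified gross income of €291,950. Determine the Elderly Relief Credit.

Elderly Relief Credit: 16% of the €15,250 excess over €276,700 is €2,440; credit = €2,675 − €2,440 = €235.

€235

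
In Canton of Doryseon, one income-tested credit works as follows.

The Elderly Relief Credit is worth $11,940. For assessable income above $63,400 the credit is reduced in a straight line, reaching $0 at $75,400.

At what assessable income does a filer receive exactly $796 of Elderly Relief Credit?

$796 is 796/11,940 of the full $11,940, so 11,144/11,940 of the $12,000 range has been used: income = $63,400 + $12,000 × 11,144/11,940 = $74,600.

$74,600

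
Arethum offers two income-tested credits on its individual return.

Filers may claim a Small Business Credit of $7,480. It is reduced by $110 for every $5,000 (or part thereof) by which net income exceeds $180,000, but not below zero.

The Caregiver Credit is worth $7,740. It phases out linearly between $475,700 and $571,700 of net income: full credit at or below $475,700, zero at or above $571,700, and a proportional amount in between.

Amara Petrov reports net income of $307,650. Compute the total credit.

$12,360

Small Business Credit: income exceeds $180,000 by $127,650, which is 26 full-or-partial $5,000 increments; reduction = 26 × $110 = $2,860, leaving $4,620.
Caregiver Credit: $307,650 is at or below the $475,700 threshold, so the full $7,740 applies.
Total: $4,620 + $7,740 = $12,360.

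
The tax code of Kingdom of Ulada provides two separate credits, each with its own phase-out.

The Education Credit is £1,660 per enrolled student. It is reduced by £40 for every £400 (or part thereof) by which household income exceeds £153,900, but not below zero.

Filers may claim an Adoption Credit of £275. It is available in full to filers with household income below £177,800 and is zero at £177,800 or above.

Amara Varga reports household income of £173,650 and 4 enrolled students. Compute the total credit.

£4,915

Education Credit: base = 4 × £1,660 = £6,640. income exceeds £153,900 by £19,750, which is 50 full-or-partial £400 increments; reduction = 50 × £40 = £2,000, leaving £4,640.
Adoption Credit: £173,650 is below the £177,800 cutoff, so the full £275 applies.
Total: £4,640 + £275 = £4,915.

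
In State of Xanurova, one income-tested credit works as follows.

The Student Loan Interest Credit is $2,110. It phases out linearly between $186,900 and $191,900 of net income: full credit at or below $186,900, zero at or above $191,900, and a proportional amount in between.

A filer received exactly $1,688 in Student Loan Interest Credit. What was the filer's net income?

$1,688 is 1,688/2,110 of the full $2,110, so 422/2,110 of the $5,000 range has been used: income = $186,900 + $5,000 × 422/2,110 = $187,900.

$187,900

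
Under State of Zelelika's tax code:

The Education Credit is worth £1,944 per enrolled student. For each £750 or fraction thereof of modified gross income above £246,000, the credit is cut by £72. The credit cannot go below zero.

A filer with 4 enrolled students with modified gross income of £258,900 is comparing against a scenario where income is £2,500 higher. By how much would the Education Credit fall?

£216

At £258,900 — base = 4 × £1,944 = £7,776. income exceeds £246,000 by £12,900, which is 18 full-or-partial £750 increments; reduction = 18 × £72 = £1,296, leaving £6,480.
At £261,400 — base = 4 × £1,944 = £7,776. income exceeds £246,000 by £15,400, which is 21 full-or-partial £750 increments; reduction = 21 × £72 = £1,512, leaving £6,264.
Lost: £6,480 − £6,264 = £216.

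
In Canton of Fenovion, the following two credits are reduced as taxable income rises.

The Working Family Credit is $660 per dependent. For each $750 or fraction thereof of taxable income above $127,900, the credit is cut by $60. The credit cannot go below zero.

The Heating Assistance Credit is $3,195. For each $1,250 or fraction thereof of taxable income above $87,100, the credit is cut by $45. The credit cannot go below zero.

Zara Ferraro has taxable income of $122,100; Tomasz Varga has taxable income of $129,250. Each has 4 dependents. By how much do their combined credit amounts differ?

Zara ($122,100): Working Family Credit: base = 4 × $660 = $2,640. $122,100 is at or below the $127,900 threshold, so the full $2,640 applies. Heating Assistance Credit: income exceeds $87,100 by $35,000, which is 28 full-or-partial $1,250 increments; reduction = 28 × $45 = $1,260, leaving $1,935. total $2,640 + $1,935 = $4,575
Tomasz ($129,250): Working Family Credit: base = 4 × $660 = $2,640. income exceeds $127,900 by $1,350, which is 2 full-or-partial $750 increments; reduction = 2 × $60 = $120, leaving $2,520. Heating Assistance Credit: income exceeds $87,100 by $42,150, which is 34 full-or-partial $1,250 increments; reduction = 34 × $45 = $1,530, leaving $1,665. total $2,520 + $1,665 = $4,185
Difference: |$4,575 − $4,185| = $390.

$390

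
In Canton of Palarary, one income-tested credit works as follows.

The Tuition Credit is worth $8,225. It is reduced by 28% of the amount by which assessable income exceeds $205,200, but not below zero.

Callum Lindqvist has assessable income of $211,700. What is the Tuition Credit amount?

$6,405

Tuition Credit: 28% of the $6,500 excess over $205,200 is $1,820; credit = $8,225 − $1,820 = $6,405.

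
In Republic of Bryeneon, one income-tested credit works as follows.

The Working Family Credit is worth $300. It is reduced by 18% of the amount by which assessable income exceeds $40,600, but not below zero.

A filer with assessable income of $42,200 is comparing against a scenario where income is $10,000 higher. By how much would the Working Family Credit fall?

At $42,200 — 18% of the $1,600 excess over $40,600 is $288; credit = $300 − $288 = $12.
At $52,200 — 18% of the $11,600 excess over $40,600 is $2,088 ≥ base, so the credit is $0.
Lost: $12 − $0 = $12.

$12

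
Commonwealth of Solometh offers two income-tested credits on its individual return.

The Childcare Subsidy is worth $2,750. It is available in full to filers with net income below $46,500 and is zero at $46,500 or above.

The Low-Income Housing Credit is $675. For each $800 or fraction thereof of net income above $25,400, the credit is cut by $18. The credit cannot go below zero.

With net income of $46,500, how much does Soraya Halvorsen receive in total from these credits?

$189

Childcare Subsidy: $46,500 meets or exceeds the $46,500 cutoff, so the credit is $0.
Low-Income Housing Credit: income exceeds $25,400 by $21,100, which is 27 full-or-partial $800 increments; reduction = 27 × $18 = $486, leaving $189.
Total: $0 + $189 = $189.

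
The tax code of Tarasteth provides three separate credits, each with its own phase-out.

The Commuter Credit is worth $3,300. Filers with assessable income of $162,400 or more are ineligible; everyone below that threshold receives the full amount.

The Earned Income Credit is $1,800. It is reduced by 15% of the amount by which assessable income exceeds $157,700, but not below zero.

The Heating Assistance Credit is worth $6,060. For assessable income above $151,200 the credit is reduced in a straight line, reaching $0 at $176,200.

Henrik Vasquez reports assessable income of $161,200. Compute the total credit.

$8,211

Commuter Credit: $161,200 is below the $162,400 cutoff, so the full $3,300 applies.
Earned Income Credit: 15% of the $3,500 excess over $157,700 is $525; credit = $1,800 − $525 = $1,275.
Heating Assistance Credit: $161,200 is $10,000 into a $25,000 phase-out range, leaving 15,000/25,000 of the credit: $6,060 × 15,000/25,000 = $3,636.
Total: $3,300 + $1,275 + $3,636 = $8,211.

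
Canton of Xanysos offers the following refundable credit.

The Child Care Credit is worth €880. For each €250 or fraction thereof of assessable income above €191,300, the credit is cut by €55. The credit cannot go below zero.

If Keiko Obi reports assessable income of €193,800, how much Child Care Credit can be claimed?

€330

Child Care Credit: income exceeds €191,300 by €2,500, which is 10 full-or-partial €250 increments; reduction = 10 × €55 = €550, leaving €330.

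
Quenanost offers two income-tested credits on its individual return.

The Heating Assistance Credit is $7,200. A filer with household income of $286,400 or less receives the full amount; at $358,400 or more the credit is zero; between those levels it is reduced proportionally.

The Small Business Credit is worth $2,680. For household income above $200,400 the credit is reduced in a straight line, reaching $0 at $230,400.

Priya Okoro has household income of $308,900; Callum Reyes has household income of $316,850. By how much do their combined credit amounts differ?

$795

Priya ($308,900): Heating Assistance Credit: $308,900 is $22,500 into a $72,000 phase-out range, leaving 49,500/72,000 of the credit: $7,200 × 49,500/72,000 = $4,950. Small Business Credit: $308,900 is at or above $230,400, so the credit is $0. total $4,950 + $0 = $4,950
Callum ($316,850): Heating Assistance Credit: $316,850 is $30,450 into a $72,000 phase-out range, leaving 41,550/72,000 of the credit: $7,200 × 41,550/72,000 = $4,155. Small Business Credit: $316,850 is at or above $230,400, so the credit is $0. total $4,155 + $0 = $4,155
Difference: |$4,950 − $4,155| = $795.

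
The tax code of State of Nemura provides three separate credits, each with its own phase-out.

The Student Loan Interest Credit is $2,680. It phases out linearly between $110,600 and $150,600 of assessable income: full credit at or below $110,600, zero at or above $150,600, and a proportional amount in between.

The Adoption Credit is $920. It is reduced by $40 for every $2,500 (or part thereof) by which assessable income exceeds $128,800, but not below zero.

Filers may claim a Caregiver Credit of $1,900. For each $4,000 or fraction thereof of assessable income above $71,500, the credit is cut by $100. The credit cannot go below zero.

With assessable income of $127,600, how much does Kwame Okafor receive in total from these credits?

Student Loan Interest Credit: $127,600 is $17,000 into a $40,000 phase-out range, leaving 23,000/40,000 of the credit: $2,680 × 23,000/40,000 = $1,541.
Adoption Credit: $127,600 is at or below the $128,800 threshold, so the full $920 applies.
Caregiver Credit: income exceeds $71,500 by $56,100, which is 15 full-or-partial $4,000 increments; reduction = 15 × $100 = $1,500, leaving $400.
Total: $1,541 + $920 + $400 = $2,861.

$2,861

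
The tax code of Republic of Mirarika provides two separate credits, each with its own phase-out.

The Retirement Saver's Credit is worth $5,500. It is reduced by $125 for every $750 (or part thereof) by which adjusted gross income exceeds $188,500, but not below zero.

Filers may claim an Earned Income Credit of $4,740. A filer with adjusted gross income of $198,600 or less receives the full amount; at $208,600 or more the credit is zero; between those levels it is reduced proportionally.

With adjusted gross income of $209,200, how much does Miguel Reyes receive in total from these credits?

Retirement Saver's Credit: income exceeds $188,500 by $20,700, which is 28 full-or-partial $750 increments; reduction = 28 × $125 = $3,500, leaving $2,000.
Earned Income Credit: $209,200 is at or above $208,600, so the credit is $0.
Total: $2,000 + $0 = $2,000.

$2,000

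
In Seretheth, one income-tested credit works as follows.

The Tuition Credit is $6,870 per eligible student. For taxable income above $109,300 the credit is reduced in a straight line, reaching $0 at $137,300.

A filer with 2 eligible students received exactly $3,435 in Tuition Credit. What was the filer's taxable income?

$130,300

Full credit = 2 × $6,870 = $13,740.
$3,435 is 3,435/13,740 of the full $13,740, so 10,305/13,740 of the $28,000 range has been used: income = $109,300 + $28,000 × 10,305/13,740 = $130,300.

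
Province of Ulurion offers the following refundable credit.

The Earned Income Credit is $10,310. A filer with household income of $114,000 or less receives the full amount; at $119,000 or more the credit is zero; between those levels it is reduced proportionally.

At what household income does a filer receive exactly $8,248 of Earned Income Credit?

$115,000

$8,248 is 8,248/10,310 of the full $10,310, so 2,062/10,310 of the $5,000 range has been used: income = $114,000 + $5,000 × 2,062/10,310 = $115,000.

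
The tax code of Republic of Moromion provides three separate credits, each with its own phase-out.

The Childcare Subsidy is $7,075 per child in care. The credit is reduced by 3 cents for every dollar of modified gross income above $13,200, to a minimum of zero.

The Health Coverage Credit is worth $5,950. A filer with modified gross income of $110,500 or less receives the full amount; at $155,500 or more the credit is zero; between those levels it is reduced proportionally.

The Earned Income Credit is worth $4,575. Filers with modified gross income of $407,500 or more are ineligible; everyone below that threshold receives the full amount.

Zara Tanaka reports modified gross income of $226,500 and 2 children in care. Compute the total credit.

$12,326

Childcare Subsidy: base = 2 × $7,075 = $14,150. 3% of the $213,300 excess over $13,200 is $6,399; credit = $14,150 − $6,399 = $7,751.
Health Coverage Credit: $226,500 is at or above $155,500, so the credit is $0.
Earned Income Credit: $226,500 is below the $407,500 cutoff, so the full $4,575 applies.
Total: $7,751 + $0 + $4,575 = $12,326.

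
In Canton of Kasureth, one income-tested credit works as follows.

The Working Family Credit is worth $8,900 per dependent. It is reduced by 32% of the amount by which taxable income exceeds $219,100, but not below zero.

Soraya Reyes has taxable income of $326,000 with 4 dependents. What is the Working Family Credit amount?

Working Family Credit: base = 4 × $8,900 = $35,600. 32% of the $106,900 excess over $219,100 is $34,208; credit = $35,600 − $34,208 = $1,392.

$1,392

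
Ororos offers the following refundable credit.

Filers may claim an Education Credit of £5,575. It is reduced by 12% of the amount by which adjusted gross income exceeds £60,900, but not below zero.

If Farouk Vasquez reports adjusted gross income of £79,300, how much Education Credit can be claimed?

£3,367

Education Credit: 12% of the £18,400 excess over £60,900 is £2,208; credit = £5,575 − £2,208 = £3,367.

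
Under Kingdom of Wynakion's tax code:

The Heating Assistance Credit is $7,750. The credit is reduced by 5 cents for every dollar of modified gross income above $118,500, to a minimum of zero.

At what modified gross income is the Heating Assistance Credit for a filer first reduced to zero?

The credit falls by 5% of each dollar above $118,500, so it reaches zero when the excess is $7,750 / 5% = $155,000: income = $118,500 + $155,000 = $273,500.

$273,500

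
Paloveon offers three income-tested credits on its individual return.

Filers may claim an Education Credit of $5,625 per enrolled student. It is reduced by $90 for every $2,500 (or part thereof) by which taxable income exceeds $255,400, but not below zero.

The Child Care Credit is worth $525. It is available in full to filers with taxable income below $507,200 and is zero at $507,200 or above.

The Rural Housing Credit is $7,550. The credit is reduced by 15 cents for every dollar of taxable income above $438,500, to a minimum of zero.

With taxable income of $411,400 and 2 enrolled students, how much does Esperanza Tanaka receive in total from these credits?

Education Credit: base = 2 × $5,625 = $11,250. income exceeds $255,400 by $156,000, which is 63 full-or-partial $2,500 increments; reduction = 63 × $90 = $5,670, leaving $5,580.
Child Care Credit: $411,400 is below the $507,200 cutoff, so the full $525 applies.
Rural Housing Credit: $411,400 is at or below the $438,500 threshold, so the full $7,550 applies.
Total: $5,580 + $525 + $7,550 = $13,655.

$13,655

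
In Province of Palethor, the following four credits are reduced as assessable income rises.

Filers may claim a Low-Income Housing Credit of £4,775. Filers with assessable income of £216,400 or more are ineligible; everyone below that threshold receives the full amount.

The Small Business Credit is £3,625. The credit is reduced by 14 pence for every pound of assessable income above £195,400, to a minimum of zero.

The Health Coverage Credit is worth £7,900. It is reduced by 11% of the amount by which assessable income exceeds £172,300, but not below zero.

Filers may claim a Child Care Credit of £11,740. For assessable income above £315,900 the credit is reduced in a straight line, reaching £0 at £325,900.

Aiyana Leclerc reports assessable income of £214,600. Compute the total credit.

£20,699

Low-Income Housing Credit: £214,600 is below the £216,400 cutoff, so the full £4,775 applies.
Small Business Credit: 14% of the £19,200 excess over £195,400 is £2,688; credit = £3,625 − £2,688 = £937.
Health Coverage Credit: 11% of the £42,300 excess over £172,300 is £4,653; credit = £7,900 − £4,653 = £3,247.
Child Care Credit: £214,600 is at or below the £315,900 threshold, so the full £11,740 applies.
Total: £4,775 + £937 + £3,247 + £11,740 = £20,699.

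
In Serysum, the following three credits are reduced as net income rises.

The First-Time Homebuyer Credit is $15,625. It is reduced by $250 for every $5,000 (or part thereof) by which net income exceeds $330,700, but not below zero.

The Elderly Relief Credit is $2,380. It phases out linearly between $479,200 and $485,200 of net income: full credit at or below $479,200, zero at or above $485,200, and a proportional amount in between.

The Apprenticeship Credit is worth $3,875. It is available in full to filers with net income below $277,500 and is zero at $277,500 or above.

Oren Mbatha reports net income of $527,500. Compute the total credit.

First-Time Homebuyer Credit: income exceeds $330,700 by $196,800, which is 40 full-or-partial $5,000 increments; reduction = 40 × $250 = $10,000, leaving $5,625.
Elderly Relief Credit: $527,500 is at or above $485,200, so the credit is $0.
Apprenticeship Credit: $527,500 meets or exceeds the $277,500 cutoff, so the credit is $0.
Total: $5,625 + $0 + $0 = $5,625.

$5,625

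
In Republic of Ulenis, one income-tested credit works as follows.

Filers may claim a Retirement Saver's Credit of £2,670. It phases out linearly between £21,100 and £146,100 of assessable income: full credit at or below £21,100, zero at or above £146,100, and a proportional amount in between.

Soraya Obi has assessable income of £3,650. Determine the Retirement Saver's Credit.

£2,670

Retirement Saver's Credit: £3,650 is at or below the £21,100 threshold, so the full £2,670 applies.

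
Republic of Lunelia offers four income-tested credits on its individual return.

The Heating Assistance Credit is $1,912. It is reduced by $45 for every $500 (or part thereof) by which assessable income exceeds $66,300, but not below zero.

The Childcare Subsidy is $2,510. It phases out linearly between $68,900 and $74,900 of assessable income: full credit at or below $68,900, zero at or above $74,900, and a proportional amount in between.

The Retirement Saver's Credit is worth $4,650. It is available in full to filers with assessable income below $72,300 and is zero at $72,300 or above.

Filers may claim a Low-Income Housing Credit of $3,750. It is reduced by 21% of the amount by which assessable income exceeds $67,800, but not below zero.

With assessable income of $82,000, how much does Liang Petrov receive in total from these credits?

$1,240

Heating Assistance Credit: income exceeds $66,300 by $15,700, which is 32 full-or-partial $500 increments; reduction = 32 × $45 = $1,440, leaving $472.
Childcare Subsidy: $82,000 is at or above $74,900, so the credit is $0.
Retirement Saver's Credit: $82,000 meets or exceeds the $72,300 cutoff, so the credit is $0.
Low-Income Housing Credit: 21% of the $14,200 excess over $67,800 is $2,982; credit = $3,750 − $2,982 = $768.
Total: $472 + $0 + $0 + $768 = $1,240.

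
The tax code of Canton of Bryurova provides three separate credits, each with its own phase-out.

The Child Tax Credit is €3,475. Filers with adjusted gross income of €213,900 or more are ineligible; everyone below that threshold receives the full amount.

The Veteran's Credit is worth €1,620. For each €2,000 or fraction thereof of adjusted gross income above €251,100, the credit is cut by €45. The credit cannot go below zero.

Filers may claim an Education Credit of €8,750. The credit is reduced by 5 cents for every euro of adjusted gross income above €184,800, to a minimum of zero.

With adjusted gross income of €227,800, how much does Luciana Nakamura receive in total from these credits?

€8,220

Child Tax Credit: €227,800 meets or exceeds the €213,900 cutoff, so the credit is €0.
Veteran's Credit: €227,800 is at or below the €251,100 threshold, so the full €1,620 applies.
Education Credit: 5% of the €43,000 excess over €184,800 is €2,150; credit = €8,750 − €2,150 = €6,600.
Total: €0 + €1,620 + €6,600 = €8,220.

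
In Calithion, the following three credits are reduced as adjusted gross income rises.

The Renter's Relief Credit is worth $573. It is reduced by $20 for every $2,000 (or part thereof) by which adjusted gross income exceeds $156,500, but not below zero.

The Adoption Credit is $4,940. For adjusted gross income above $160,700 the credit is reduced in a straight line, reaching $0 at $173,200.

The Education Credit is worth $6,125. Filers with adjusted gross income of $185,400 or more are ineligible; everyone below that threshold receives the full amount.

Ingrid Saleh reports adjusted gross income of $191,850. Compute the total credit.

$213

Renter's Relief Credit: income exceeds $156,500 by $35,350, which is 18 full-or-partial $2,000 increments; reduction = 18 × $20 = $360, leaving $213.
Adoption Credit: $191,850 is at or above $173,200, so the credit is $0.
Education Credit: $191,850 meets or exceeds the $185,400 cutoff, so the credit is $0.
Total: $213 + $0 + $0 = $213.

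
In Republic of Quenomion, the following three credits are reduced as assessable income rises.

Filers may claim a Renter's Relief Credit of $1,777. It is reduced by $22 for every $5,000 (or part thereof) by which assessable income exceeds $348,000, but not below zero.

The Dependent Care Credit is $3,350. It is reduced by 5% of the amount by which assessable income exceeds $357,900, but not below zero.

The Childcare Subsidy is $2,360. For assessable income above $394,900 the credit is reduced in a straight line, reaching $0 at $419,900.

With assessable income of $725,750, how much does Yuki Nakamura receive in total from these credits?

$105

Renter's Relief Credit: income exceeds $348,000 by $377,750, which is 76 full-or-partial $5,000 increments; reduction = 76 × $22 = $1,672, leaving $105.
Dependent Care Credit: 5% of the $367,850 excess over $357,900 is $18,392.50 ≥ base, so the credit is $0.
Childcare Subsidy: $725,750 is at or above $419,900, so the credit is $0.
Total: $105 + $0 + $0 = $105.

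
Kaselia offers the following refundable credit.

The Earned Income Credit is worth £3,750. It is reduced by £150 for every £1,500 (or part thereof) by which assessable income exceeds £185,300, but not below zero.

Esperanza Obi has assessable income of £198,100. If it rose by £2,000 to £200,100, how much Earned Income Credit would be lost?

£150

At £198,100 — income exceeds £185,300 by £12,800, which is 9 full-or-partial £1,500 increments; reduction = 9 × £150 = £1,350, leaving £2,400.
At £200,100 — income exceeds £185,300 by £14,800, which is 10 full-or-partial £1,500 increments; reduction = 10 × £150 = £1,500, leaving £2,250.
Lost: £2,400 − £2,250 = £150.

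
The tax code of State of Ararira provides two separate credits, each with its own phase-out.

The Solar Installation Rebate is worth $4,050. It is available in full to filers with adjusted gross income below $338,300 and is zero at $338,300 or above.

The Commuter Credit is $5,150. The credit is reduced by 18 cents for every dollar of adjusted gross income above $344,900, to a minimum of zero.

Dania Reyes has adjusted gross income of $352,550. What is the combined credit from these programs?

Solar Installation Rebate: $352,550 meets or exceeds the $338,300 cutoff, so the credit is $0.
Commuter Credit: 18% of the $7,650 excess over $344,900 is $1,377; credit = $5,150 − $1,377 = $3,773.
Total: $0 + $3,773 = $3,773.

$3,773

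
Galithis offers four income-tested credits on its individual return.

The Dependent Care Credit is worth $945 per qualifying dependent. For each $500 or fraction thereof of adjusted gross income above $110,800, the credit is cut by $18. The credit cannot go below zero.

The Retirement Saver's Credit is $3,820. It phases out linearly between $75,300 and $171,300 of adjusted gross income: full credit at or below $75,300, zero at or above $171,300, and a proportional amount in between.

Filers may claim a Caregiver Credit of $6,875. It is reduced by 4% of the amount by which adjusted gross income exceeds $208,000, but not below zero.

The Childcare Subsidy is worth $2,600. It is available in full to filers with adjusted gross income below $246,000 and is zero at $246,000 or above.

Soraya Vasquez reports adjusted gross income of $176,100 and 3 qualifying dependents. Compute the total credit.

Dependent Care Credit: base = 3 × $945 = $2,835. income exceeds $110,800 by $65,300, which is 131 full-or-partial $500 increments; reduction = 131 × $18 = $2,358, leaving $477.
Retirement Saver's Credit: $176,100 is at or above $171,300, so the credit is $0.
Caregiver Credit: $176,100 is at or below the $208,000 threshold, so the full $6,875 applies.
Childcare Subsidy: $176,100 is below the $246,000 cutoff, so the full $2,600 applies.
Total: $477 + $0 + $6,875 + $2,600 = $9,952.

$9,952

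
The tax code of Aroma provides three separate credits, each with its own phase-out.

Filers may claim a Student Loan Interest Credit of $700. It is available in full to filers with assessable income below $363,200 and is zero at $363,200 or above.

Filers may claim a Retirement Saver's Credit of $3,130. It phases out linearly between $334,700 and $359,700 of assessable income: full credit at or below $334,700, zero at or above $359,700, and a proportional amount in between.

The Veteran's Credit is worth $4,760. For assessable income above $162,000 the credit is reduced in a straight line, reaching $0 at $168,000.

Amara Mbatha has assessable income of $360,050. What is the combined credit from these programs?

$700

Student Loan Interest Credit: $360,050 is below the $363,200 cutoff, so the full $700 applies.
Retirement Saver's Credit: $360,050 is at or above $359,700, so the credit is $0.
Veteran's Credit: $360,050 is at or above $168,000, so the credit is $0.
Total: $700 + $0 + $0 = $700.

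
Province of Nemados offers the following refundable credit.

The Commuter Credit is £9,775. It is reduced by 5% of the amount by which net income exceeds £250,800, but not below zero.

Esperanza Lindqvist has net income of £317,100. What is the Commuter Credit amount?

Commuter Credit: 5% of the £66,300 excess over £250,800 is £3,315; credit = £9,775 − £3,315 = £6,460.

£6,460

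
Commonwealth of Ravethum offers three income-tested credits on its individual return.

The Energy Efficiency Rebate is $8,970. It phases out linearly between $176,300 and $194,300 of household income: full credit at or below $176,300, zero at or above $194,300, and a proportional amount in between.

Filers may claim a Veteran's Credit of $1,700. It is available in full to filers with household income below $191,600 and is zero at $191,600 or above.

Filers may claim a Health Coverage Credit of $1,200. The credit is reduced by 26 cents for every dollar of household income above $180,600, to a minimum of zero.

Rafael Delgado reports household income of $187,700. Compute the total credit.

$4,989

Energy Efficiency Rebate: $187,700 is $11,400 into a $18,000 phase-out range, leaving 6,600/18,000 of the credit: $8,970 × 6,600/18,000 = $3,289.
Veteran's Credit: $187,700 is below the $191,600 cutoff, so the full $1,700 applies.
Health Coverage Credit: 26% of the $7,100 excess over $180,600 is $1,846 ≥ base, so the credit is $0.
Total: $3,289 + $1,700 + $0 = $4,989.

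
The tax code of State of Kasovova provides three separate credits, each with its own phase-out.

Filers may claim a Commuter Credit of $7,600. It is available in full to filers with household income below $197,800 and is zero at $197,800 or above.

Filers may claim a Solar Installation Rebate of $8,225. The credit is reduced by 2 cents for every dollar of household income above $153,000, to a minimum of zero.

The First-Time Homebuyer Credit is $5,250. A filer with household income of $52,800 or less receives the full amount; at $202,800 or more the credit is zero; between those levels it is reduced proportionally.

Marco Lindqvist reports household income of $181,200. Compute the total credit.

$16,017

Commuter Credit: $181,200 is below the $197,800 cutoff, so the full $7,600 applies.
Solar Installation Rebate: 2% of the $28,200 excess over $153,000 is $564; credit = $8,225 − $564 = $7,661.
First-Time Homebuyer Credit: $181,200 is $128,400 into a $150,000 phase-out range, leaving 21,600/150,000 of the credit: $5,250 × 21,600/150,000 = $756.
Total: $7,600 + $7,661 + $756 = $16,017.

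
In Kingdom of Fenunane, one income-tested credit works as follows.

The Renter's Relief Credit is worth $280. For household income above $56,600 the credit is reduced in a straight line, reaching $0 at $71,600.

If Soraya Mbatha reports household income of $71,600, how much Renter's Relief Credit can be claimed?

Renter's Relief Credit: $71,600 is at or above $71,600, so the credit is $0.

$0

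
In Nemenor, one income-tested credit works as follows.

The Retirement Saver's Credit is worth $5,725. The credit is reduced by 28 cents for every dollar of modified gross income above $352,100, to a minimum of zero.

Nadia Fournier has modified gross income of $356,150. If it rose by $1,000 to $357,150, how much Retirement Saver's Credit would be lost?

$280

At $356,150 — 28% of the $4,050 excess over $352,100 is $1,134; credit = $5,725 − $1,134 = $4,591.
At $357,150 — 28% of the $5,050 excess over $352,100 is $1,414; credit = $5,725 − $1,414 = $4,311.
Lost: $4,591 − $4,311 = $280.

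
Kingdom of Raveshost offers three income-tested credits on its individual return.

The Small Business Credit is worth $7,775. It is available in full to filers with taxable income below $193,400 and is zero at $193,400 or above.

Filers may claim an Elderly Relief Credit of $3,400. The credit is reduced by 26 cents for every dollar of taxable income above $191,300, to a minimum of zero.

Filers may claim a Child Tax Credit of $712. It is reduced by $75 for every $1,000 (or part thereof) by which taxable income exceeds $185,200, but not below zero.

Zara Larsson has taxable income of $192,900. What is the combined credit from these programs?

$10,871

Small Business Credit: $192,900 is below the $193,400 cutoff, so the full $7,775 applies.
Elderly Relief Credit: 26% of the $1,600 excess over $191,300 is $416; credit = $3,400 − $416 = $2,984.
Child Tax Credit: income exceeds $185,200 by $7,700, which is 8 full-or-partial $1,000 increments; reduction = 8 × $75 = $600, leaving $112.
Total: $7,775 + $2,984 + $112 = $10,871.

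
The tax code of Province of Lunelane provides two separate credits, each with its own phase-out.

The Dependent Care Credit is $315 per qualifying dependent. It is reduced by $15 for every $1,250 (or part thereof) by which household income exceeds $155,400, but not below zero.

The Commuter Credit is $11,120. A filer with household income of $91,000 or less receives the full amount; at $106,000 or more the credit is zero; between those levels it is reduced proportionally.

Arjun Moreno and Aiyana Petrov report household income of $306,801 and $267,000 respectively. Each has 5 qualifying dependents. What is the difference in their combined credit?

$225

Arjun ($306,801): Dependent Care Credit: base = 5 × $315 = $1,575. income exceeds $155,400 by $151,401 → 122 increments × $15 = $1,830 ≥ base, so the credit is $0. Commuter Credit: $306,801 is at or above $106,000, so the credit is $0. total $0 + $0 = $0
Aiyana ($267,000): Dependent Care Credit: base = 5 × $315 = $1,575. income exceeds $155,400 by $111,600, which is 90 full-or-partial $1,250 increments; reduction = 90 × $15 = $1,350, leaving $225. Commuter Credit: $267,000 is at or above $106,000, so the credit is $0. total $225 + $0 = $225
Difference: |$0 − $225| = $225.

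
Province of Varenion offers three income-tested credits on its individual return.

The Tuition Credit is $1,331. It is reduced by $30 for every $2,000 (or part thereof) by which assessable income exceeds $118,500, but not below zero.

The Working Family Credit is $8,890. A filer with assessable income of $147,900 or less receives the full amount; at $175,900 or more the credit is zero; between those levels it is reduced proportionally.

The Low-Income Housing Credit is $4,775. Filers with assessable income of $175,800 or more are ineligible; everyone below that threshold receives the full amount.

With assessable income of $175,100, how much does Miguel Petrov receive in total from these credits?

$5,490

Tuition Credit: income exceeds $118,500 by $56,600, which is 29 full-or-partial $2,000 increments; reduction = 29 × $30 = $870, leaving $461.
Working Family Credit: $175,100 is $27,200 into a $28,000 phase-out range, leaving 800/28,000 of the credit: $8,890 × 800/28,000 = $254.
Low-Income Housing Credit: $175,100 is below the $175,800 cutoff, so the full $4,775 applies.
Total: $461 + $254 + $4,775 = $5,490.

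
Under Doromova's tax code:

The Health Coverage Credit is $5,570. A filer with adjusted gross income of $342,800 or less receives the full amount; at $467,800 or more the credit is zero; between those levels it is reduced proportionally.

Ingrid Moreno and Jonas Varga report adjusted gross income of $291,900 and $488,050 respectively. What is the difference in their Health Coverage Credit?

Ingrid ($291,900): Health Coverage Credit: $291,900 is at or below the $342,800 threshold, so the full $5,570 applies.
Jonas ($488,050): Health Coverage Credit: $488,050 is at or above $467,800, so the credit is $0.
Difference: |$5,570 − $0| = $5,570.

$5,570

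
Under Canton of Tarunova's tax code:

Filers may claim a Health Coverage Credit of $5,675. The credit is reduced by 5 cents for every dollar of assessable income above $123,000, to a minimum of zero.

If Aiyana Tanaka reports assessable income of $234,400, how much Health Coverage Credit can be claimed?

$105

Health Coverage Credit: 5% of the $111,400 excess over $123,000 is $5,570; credit = $5,675 − $5,570 = $105.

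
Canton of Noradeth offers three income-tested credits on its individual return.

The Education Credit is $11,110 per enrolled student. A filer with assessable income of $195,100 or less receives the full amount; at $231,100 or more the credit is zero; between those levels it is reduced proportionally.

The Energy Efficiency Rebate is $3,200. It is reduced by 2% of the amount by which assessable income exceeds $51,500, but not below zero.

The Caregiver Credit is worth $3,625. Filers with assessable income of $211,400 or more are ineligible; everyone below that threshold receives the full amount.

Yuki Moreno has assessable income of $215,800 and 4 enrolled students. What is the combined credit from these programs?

$18,887

Education Credit: base = 4 × $11,110 = $44,440. $215,800 is $20,700 into a $36,000 phase-out range, leaving 15,300/36,000 of the credit: $44,440 × 15,300/36,000 = $18,887.
Energy Efficiency Rebate: 2% of the $164,300 excess over $51,500 is $3,286 ≥ base, so the credit is $0.
Caregiver Credit: $215,800 meets or exceeds the $211,400 cutoff, so the credit is $0.
Total: $18,887 + $0 + $0 = $18,887.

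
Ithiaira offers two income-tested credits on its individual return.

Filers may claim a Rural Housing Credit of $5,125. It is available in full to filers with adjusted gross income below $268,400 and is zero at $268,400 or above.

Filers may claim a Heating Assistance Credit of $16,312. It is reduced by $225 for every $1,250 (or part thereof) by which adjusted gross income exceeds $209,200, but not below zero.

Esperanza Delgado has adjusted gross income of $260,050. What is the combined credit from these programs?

$12,212

Rural Housing Credit: $260,050 is below the $268,400 cutoff, so the full $5,125 applies.
Heating Assistance Credit: income exceeds $209,200 by $50,850, which is 41 full-or-partial $1,250 increments; reduction = 41 × $225 = $9,225, leaving $7,087.
Total: $5,125 + $7,087 = $12,212.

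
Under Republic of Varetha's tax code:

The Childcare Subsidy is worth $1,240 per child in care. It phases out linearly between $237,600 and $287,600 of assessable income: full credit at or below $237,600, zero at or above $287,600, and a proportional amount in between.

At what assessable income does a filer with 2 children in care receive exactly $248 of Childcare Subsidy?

Full credit = 2 × $1,240 = $2,480.
$248 is 248/2,480 of the full $2,480, so 2,232/2,480 of the $50,000 range has been used: income = $237,600 + $50,000 × 2,232/2,480 = $282,600.

$282,600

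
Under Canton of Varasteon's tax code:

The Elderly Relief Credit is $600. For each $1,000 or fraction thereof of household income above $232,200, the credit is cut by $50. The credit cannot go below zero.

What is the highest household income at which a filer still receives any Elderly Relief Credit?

After 11 increments the reduction is 11 × $50 = $550, leaving $50; one more increment wipes it out. Increment 11 ends at excess 11 × $1,000 = $11,000, so the highest qualifying income is $232,200 + $11,000 = $243,200.

$243,200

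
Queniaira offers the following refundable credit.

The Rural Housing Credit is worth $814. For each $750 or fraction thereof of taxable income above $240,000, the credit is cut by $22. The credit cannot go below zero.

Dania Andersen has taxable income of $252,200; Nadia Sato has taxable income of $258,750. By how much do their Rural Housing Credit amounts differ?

$176

Dania ($252,200): Rural Housing Credit: income exceeds $240,000 by $12,200, which is 17 full-or-partial $750 increments; reduction = 17 × $22 = $374, leaving $440.
Nadia ($258,750): Rural Housing Credit: income exceeds $240,000 by $18,750, which is 25 full-or-partial $750 increments; reduction = 25 × $22 = $550, leaving $264.
Difference: |$440 − $264| = $176.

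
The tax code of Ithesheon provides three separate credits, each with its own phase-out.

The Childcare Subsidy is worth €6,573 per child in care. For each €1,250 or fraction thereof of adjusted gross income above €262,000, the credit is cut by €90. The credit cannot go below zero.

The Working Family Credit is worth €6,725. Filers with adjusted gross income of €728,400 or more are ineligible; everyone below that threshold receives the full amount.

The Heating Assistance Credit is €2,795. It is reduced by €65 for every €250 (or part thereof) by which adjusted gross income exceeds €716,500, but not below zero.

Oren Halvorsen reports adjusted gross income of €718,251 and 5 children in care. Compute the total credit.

€9,000

Childcare Subsidy: base = 5 × €6,573 = €32,865. income exceeds €262,000 by €456,251 → 366 increments × €90 = €32,940 ≥ base, so the credit is €0.
Working Family Credit: €718,251 is below the €728,400 cutoff, so the full €6,725 applies.
Heating Assistance Credit: income exceeds €716,500 by €1,751, which is 8 full-or-partial €250 increments; reduction = 8 × €65 = €520, leaving €2,275.
Total: €0 + €6,725 + €2,275 = €9,000.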